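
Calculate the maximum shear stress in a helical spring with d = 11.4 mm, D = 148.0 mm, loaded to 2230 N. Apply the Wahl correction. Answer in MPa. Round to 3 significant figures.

630 MPa

Spring index C = D/d = 148.0/11.4 = 12.9825
K_W = (4C−1)/(4C−4) + 0.615/C = 50.930/47.930 + 0.0474 = 1.1100
τ₀ = 8FD/(πd³) = 8·2230·148.0/(π·11.4³) = 2.64032e+06/4654.4 = 567.27 MPa
τ_max = K·τ₀ = 1.1100 × 567.27 = 629.65 MPa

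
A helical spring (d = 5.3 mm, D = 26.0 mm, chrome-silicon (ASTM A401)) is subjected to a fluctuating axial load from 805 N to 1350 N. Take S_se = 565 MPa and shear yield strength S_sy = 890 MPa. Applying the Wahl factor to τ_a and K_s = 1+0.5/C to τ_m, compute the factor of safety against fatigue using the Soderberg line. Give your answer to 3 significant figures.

C = D/d = 26.0/5.3 = 4.9057; K_W = (4C−1)/(4C−4)+0.615/C = 1.3174; K_s = 1+0.5/C = 1.1019
F_a = (F_max−F_min)/2 = 272.5 N; F_m = (F_max+F_min)/2 = 1077.5 N
τ_a = K_W·8F_aD/(πd³) = 1.3174 × 121.19 = 159.65 MPa
τ_m = K_s·8F_mD/(πd³) = 1.1019 × 479.18 = 528.02 MPa
Soderberg: 1/n_f = τ_a/S_se + τ_m/S_sy = 159.65/565 + 528.02/890 = 0.28257 + 0.59329 = 0.87585
n_f = 1/0.87585 = 1.142

1.14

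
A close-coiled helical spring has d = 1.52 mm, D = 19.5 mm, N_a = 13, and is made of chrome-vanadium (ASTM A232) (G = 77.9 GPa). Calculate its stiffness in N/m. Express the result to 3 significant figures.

k = Gd⁴/(8D³N_a) = (77.9×10³ × 1.52⁴) / (8 × 19.5³ × 13)
  = 415826 / 771147 = 0.53923 N/mm = 539.23 N/m

539 N/m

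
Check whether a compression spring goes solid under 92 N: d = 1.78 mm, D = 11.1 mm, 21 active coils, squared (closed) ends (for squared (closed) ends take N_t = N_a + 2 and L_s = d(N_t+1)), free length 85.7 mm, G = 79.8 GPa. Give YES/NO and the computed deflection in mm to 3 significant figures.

k = Gd⁴/(8D³N_a) = (79.8×10³)(1.78⁴)/(8·11.1³·21) = 3.4866 N/mm
N_t = 23; L_s = 1.78·24 = 42.72 mm; δ_solid = L₀ − L_s = 85.7 − 42.72 = 42.98 mm
δ = F/k = 92/3.4866 = 26.387 mm
δ < δ_solid → spring does not go solid

NO, δ = 26.4 mm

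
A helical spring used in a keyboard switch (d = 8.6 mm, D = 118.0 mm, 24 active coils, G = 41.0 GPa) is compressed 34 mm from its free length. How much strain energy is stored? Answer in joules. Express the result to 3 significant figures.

k = Gd⁴/(8D³N_a) = (41.0×10³)(8.6⁴)/(8·118.0³·24) = 0.71094 N/mm
U = ½kδ² = 0.5 × 0.71094 × 34² = 410.92 N·mm = 0.41092 J

0.411 J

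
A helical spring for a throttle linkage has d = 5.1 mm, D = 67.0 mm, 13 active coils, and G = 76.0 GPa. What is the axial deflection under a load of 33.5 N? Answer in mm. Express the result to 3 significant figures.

20.4 mm

k = Gd⁴/(8D³N_a) = (76.0×10³)(5.1⁴)/(8·67.0³·13) = 1.6438 N/mm
δ = F/k = 33.5 / 1.6438 = 20.38 mm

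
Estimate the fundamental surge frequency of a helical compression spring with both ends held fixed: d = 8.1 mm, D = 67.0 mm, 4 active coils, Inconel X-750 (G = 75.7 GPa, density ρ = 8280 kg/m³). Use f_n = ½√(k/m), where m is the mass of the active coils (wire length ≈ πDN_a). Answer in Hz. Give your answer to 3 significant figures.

154 Hz

k = Gd⁴/(8D³N_a) = (75.7×10³)(8.1⁴)/(8·67.0³·4) = 33.858 N/mm = 33858 N/m
Wire length L = πDN_a = π·67.0·4 = 841.95 mm
m = ρ·(πd²/4)·L = 8280 × 51.53×10⁻⁶ m² × 0.84195 m = 0.35923 kg
f_n = ½√(k/m) = 0.5·√(33858/0.35923) = 0.5·√(94251) = 153.5 Hz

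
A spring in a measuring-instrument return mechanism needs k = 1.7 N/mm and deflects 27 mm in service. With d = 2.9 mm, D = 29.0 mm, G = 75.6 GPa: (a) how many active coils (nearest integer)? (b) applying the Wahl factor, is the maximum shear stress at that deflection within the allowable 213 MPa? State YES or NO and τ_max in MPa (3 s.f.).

N_a = Gd⁴/(8D³k) = (75.6×10³)(2.9⁴)/(8·29.0³·1.7) = 16.12 → N_a = 16
Actual rate k = Gd⁴/(8D³·16) = 1.7128 N/mm
Working load F = kδ = 1.7128·27 = 46.246 N
C = 29.0/2.9 = 10.0000; K_W = (4C−1)/(4C−4)+0.615/C = 1.1448
τ_max = K_W·8FD/(πd³) = 1.1448·140.03 = 160.31 MPa
τ_max ≤ 213 MPa → acceptable

(a) 16 coils; (b) YES, τ_max = 160 MPa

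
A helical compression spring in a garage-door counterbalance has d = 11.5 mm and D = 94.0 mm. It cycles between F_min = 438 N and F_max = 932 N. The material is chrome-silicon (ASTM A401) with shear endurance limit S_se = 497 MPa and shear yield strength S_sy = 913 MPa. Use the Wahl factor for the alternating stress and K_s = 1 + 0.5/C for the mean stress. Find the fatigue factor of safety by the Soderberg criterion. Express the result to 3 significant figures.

C = D/d = 94.0/11.5 = 8.1739; K_W = (4C−1)/(4C−4)+0.615/C = 1.1798; K_s = 1+0.5/C = 1.0612
F_a = (F_max−F_min)/2 = 247 N; F_m = (F_max+F_min)/2 = 685 N
τ_a = K_W·8F_aD/(πd³) = 1.1798 × 38.875 = 45.864 MPa
τ_m = K_s·8F_mD/(πd³) = 1.0612 × 107.81 = 114.41 MPa
Soderberg: 1/n_f = τ_a/S_se + τ_m/S_sy = 45.864/497 + 114.41/913 = 0.09228 + 0.12531 = 0.21759
n_f = 1/0.21759 = 4.596

4.60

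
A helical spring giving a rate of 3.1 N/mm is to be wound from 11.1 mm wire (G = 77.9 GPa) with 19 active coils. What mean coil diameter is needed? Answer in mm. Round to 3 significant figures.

136 mm

D = (Gd⁴/(8N_a·k))^(1/3) = (77.9×10³·11.1⁴/(8·19·3.1))^(1/3)
  = (2.50971e+06)^(1/3) = 135.8964 mm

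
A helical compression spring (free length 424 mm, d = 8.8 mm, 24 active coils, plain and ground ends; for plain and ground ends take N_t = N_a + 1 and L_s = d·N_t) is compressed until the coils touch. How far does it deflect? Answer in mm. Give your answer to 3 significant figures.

204 mm

N_t = 25; L_s = 8.8·25 = 220 mm
δ_solid = L₀ − L_s = 424 − 220 = 204 mm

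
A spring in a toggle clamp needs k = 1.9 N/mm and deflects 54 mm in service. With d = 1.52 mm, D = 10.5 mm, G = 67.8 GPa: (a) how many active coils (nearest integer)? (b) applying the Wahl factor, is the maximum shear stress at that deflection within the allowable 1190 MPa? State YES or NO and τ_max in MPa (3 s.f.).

(a) 21 coils; (b) YES, τ_max = 930 MPa

N_a = Gd⁴/(8D³k) = (67.8×10³)(1.52⁴)/(8·10.5³·1.9) = 20.57 → N_a = 21
Actual rate k = Gd⁴/(8D³·21) = 1.8609 N/mm
Working load F = kδ = 1.8609·54 = 100.49 N
C = 10.5/1.52 = 6.9079; K_W = (4C−1)/(4C−4)+0.615/C = 1.2160
τ_max = K_W·8FD/(πd³) = 1.2160·765.1 = 930.35 MPa
τ_max ≤ 1190 MPa → acceptable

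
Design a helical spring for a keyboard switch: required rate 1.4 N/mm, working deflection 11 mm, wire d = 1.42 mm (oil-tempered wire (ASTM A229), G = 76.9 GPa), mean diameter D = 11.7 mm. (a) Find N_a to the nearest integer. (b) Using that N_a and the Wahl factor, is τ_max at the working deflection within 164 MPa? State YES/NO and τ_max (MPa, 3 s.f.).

(a) 17 coils; (b) NO, τ_max = 194 MPa

N_a = Gd⁴/(8D³k) = (76.9×10³)(1.42⁴)/(8·11.7³·1.4) = 17.43 → N_a = 17
Actual rate k = Gd⁴/(8D³·17) = 1.4354 N/mm
Working load F = kδ = 1.4354·11 = 15.79 N
C = 11.7/1.42 = 8.2394; K_W = (4C−1)/(4C−4)+0.615/C = 1.1782
τ_max = K_W·8FD/(πd³) = 1.1782·164.3 = 193.58 MPa
τ_max > 164 MPa → exceeds allowable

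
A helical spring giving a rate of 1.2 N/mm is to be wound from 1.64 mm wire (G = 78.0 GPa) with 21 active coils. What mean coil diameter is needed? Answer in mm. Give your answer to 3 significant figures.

14.1 mm

D = (Gd⁴/(8N_a·k))^(1/3) = (78.0×10³·1.64⁴/(8·21·1.2))^(1/3)
  = (2798.85)^(1/3) = 14.0927 mm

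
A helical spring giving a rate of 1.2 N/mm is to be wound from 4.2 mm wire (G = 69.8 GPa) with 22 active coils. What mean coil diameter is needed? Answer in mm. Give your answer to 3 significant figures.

46.9 mm

D = (Gd⁴/(8N_a·k))^(1/3) = (69.8×10³·4.2⁴/(8·22·1.2))^(1/3)
  = (102839)^(1/3) = 46.8511 mm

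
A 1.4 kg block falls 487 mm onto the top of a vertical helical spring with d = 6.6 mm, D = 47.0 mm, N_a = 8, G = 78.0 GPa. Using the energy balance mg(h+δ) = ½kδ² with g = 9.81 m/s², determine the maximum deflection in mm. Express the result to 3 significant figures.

k = Gd⁴/(8D³N_a) = (78.0×10³)(6.6⁴)/(8·47.0³·8) = 22.274 N/mm
W = mg = 1.4 × 9.81 = 13.734 N
½kδ² − Wδ − Wh = 0 → δ = (W + √(W² + 2kWh))/k
δ = (13.734 + √(188.62 + 297956))/22.274 = (13.734 + 546.03)/22.274 = 25.131 mm

25.1 mm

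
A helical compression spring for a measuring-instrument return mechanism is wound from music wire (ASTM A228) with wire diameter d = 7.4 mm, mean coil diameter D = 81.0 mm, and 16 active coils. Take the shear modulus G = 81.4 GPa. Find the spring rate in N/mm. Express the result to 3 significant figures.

k = Gd⁴/(8D³N_a) = (81.4×10³ × 7.4⁴) / (8 × 81.0³ × 16)
  = 2.44091e+08 / 6.80244e+07 = 3.5883 N/mm

3.59 N/mm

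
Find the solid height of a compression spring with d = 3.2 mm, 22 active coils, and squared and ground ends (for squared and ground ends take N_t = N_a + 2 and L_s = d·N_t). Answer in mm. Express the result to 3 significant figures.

squared and ground ends: N_t = N_a + 2 = 22 + 2 = 24
L_s = d·N_t = 3.2 × 24 = 76.8 mm

76.8 mm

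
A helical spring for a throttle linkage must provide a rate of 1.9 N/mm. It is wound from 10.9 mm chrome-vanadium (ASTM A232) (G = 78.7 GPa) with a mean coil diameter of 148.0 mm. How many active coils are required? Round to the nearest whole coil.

23

N_a = Gd⁴/(8D³k) = (78.7×10³ × 10.9⁴)/(8 × 148.0³ × 1.9)
    = 1.11091e+09 / 4.92752e+07 = 22.55 → 23 coils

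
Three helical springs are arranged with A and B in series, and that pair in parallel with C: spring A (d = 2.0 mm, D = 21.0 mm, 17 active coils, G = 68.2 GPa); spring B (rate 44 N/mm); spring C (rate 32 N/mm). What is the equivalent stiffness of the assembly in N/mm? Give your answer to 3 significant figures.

k_A = Gd⁴/(8D³N_a) = (68.2×10³)(2.0⁴)/(8·21.0³·17) = 0.86638 N/mm
Springs A,B series: k_AB = 1/(1/0.86638+1/44) = 0.84965 N/mm; parallel with C: k_eq = 0.84965+32 = 32.85 N/mm

32.8 N/mm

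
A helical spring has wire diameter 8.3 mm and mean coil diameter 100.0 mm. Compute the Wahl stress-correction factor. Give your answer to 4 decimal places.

1.1189

C = D/d = 100.0/8.3 = 12.0482
K_W = (4C−1)/(4C−4) + 0.615/C = 47.193/44.193 + 0.0510 = 1.1189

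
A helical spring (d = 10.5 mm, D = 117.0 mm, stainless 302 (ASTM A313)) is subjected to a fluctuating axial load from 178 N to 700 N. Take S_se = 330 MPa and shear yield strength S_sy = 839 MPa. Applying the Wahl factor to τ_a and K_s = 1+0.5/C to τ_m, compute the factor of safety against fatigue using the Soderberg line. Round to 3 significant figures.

2.70

C = D/d = 117.0/10.5 = 11.1429; K_W = (4C−1)/(4C−4)+0.615/C = 1.1291; K_s = 1+0.5/C = 1.0449
F_a = (F_max−F_min)/2 = 261 N; F_m = (F_max+F_min)/2 = 439 N
τ_a = K_W·8F_aD/(πd³) = 1.1291 × 67.174 = 75.848 MPa
τ_m = K_s·8F_mD/(πd³) = 1.0449 × 112.99 = 118.06 MPa
Soderberg: 1/n_f = τ_a/S_se + τ_m/S_sy = 75.848/330 + 118.06/839 = 0.22984 + 0.14071 = 0.37055
n_f = 1/0.37055 = 2.699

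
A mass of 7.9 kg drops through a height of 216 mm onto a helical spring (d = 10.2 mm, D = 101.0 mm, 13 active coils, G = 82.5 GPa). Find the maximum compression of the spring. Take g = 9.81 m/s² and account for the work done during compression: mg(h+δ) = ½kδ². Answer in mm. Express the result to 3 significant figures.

73.4 mm

k = Gd⁴/(8D³N_a) = (82.5×10³)(10.2⁴)/(8·101.0³·13) = 8.3341 N/mm
W = mg = 7.9 × 9.81 = 77.499 N
½kδ² − Wδ − Wh = 0 → δ = (W + √(W² + 2kWh))/k
δ = (77.499 + √(6006.1 + 279021))/8.3341 = (77.499 + 533.88)/8.3341 = 73.359 mm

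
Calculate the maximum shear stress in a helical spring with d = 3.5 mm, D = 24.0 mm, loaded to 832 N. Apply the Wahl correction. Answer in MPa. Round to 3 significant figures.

1440 MPa

Spring index C = D/d = 24.0/3.5 = 6.8571
K_W = (4C−1)/(4C−4) + 0.615/C = 26.429/23.429 + 0.0897 = 1.2177
τ₀ = 8FD/(πd³) = 8·832·24.0/(π·3.5³) = 159744/134.7 = 1186 MPa
τ_max = K·τ₀ = 1.2177 × 1186 = 1444.2 MPa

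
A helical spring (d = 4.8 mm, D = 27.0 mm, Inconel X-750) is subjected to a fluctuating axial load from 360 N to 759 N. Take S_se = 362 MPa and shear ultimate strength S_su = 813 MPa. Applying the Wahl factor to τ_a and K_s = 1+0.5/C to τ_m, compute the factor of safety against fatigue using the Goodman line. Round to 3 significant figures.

C = D/d = 27.0/4.8 = 5.6250; K_W = (4C−1)/(4C−4)+0.615/C = 1.2715; K_s = 1+0.5/C = 1.0889
F_a = (F_max−F_min)/2 = 199.5 N; F_m = (F_max+F_min)/2 = 559.5 N
τ_a = K_W·8F_aD/(πd³) = 1.2715 × 124.03 = 157.7 MPa
τ_m = K_s·8F_mD/(πd³) = 1.0889 × 347.84 = 378.76 MPa
Goodman: 1/n_f = τ_a/S_se + τ_m/S_su = 157.7/362 + 378.76/813 = 0.43564 + 0.46588 = 0.90152
n_f = 1/0.90152 = 1.109

1.11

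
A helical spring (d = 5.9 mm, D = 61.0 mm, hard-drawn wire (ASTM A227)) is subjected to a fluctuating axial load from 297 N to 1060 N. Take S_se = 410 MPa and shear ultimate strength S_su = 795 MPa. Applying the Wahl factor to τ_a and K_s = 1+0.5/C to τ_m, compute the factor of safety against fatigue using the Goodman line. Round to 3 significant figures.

0.676

C = D/d = 61.0/5.9 = 10.3390; K_W = (4C−1)/(4C−4)+0.615/C = 1.1398; K_s = 1+0.5/C = 1.0484
F_a = (F_max−F_min)/2 = 381.5 N; F_m = (F_max+F_min)/2 = 678.5 N
τ_a = K_W·8F_aD/(πd³) = 1.1398 × 288.54 = 328.88 MPa
τ_m = K_s·8F_mD/(πd³) = 1.0484 × 513.17 = 537.99 MPa
Goodman: 1/n_f = τ_a/S_se + τ_m/S_su = 328.88/410 + 537.99/795 = 0.80214 + 0.67672 = 1.4789
n_f = 1/1.4789 = 0.6762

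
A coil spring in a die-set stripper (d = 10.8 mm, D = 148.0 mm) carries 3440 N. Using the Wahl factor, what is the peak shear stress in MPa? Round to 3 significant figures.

Spring index C = D/d = 148.0/10.8 = 13.7037
K_W = (4C−1)/(4C−4) + 0.615/C = 53.815/50.815 + 0.0449 = 1.1039
τ₀ = 8FD/(πd³) = 8·3440·148.0/(π·10.8³) = 4.07296e+06/3957.5 = 1029.2 MPa
τ_max = K·τ₀ = 1.1039 × 1029.2 = 1136.1 MPa

1140 MPa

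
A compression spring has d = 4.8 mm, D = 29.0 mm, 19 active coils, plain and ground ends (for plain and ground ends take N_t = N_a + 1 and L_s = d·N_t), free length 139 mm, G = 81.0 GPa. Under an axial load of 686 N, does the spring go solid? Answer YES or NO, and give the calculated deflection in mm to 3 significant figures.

k = Gd⁴/(8D³N_a) = (81.0×10³)(4.8⁴)/(8·29.0³·19) = 11.599 N/mm
N_t = 20; L_s = 4.8·20 = 96 mm; δ_solid = L₀ − L_s = 139 − 96 = 43 mm
δ = F/k = 686/11.599 = 59.144 mm
δ ≥ δ_solid → spring goes solid

YES, δ = 59.1 mm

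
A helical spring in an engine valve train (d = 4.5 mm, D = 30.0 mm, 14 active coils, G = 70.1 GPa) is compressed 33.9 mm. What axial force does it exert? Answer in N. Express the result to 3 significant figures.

k = Gd⁴/(8D³N_a) = (70.1×10³)(4.5⁴)/(8·30.0³·14) = 9.5057 N/mm
F = k·δ = 9.5057 × 33.9 = 322.24 N

322 N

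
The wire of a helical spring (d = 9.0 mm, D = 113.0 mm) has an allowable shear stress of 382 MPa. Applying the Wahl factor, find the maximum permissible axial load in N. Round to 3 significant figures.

C = D/d = 113.0/9.0 = 12.5556
K_W = (4C−1)/(4C−4) + 0.615/C = 49.222/46.222 + 0.0490 = 1.1139
τ_max = K·8FD/(πd³) → F_max = τ_allow·πd³/(8DK)
F_max = 382·π·9.0³/(8·113.0·1.1139) = 8.7486e+05/1007 = 868.82 N

869 N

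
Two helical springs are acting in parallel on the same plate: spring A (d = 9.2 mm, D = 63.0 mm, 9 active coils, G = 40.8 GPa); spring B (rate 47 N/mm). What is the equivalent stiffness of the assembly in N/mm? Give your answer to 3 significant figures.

k_A = Gd⁴/(8D³N_a) = (40.8×10³)(9.2⁴)/(8·63.0³·9) = 16.235 N/mm
Parallel: k_eq = 16.235 + 47 = 63.235 N/mm

63.2 N/mm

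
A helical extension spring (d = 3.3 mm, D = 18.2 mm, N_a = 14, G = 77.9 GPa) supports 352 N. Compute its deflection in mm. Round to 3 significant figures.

k = Gd⁴/(8D³N_a) = (77.9×10³)(3.3⁴)/(8·18.2³·14) = 13.682 N/mm
δ = F/k = 352 / 13.682 = 25.727 mm

25.7 mm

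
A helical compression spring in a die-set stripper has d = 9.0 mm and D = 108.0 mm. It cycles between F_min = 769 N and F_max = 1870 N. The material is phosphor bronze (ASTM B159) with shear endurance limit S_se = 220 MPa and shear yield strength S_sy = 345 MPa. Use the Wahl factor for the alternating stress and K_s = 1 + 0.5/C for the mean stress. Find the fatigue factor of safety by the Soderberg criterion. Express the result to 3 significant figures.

0.391

C = D/d = 108.0/9.0 = 12.0000; K_W = (4C−1)/(4C−4)+0.615/C = 1.1194; K_s = 1+0.5/C = 1.0417
F_a = (F_max−F_min)/2 = 550.5 N; F_m = (F_max+F_min)/2 = 1319.5 N
τ_a = K_W·8F_aD/(πd³) = 1.1194 × 207.68 = 232.48 MPa
τ_m = K_s·8F_mD/(πd³) = 1.0417 × 497.79 = 518.53 MPa
Soderberg: 1/n_f = τ_a/S_se + τ_m/S_sy = 232.48/220 + 518.53/345 = 1.05674 + 1.50299 = 2.5597
n_f = 1/2.5597 = 0.3907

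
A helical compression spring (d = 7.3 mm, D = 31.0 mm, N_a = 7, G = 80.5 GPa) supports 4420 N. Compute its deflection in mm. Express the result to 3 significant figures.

32.3 mm

k = Gd⁴/(8D³N_a) = (80.5×10³)(7.3⁴)/(8·31.0³·7) = 137.03 N/mm
δ = F/k = 4420 / 137.03 = 32.256 mm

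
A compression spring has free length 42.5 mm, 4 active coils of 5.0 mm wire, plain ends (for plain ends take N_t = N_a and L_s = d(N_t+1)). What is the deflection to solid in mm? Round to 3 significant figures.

N_t = 4; L_s = 5.0·5 = 25 mm
δ_solid = L₀ − L_s = 42.5 − 25 = 17.5 mm

17.5 mm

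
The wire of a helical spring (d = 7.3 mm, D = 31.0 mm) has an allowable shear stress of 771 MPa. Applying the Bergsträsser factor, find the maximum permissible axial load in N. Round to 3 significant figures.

2800 N

C = D/d = 31.0/7.3 = 4.2466
K_B = (4C+2)/(4C−3) = 18.986/13.986 = 1.3575
τ_max = K·8FD/(πd³) → F_max = τ_allow·πd³/(8DK)
F_max = 771·π·7.3³/(8·31.0·1.3575) = 9.4226e+05/336.66 = 2798.9 N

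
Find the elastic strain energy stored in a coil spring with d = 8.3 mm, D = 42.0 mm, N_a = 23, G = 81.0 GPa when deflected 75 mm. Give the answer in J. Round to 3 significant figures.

k = Gd⁴/(8D³N_a) = (81.0×10³)(8.3⁴)/(8·42.0³·23) = 28.199 N/mm
U = ½kδ² = 0.5 × 28.199 × 75² = 79309 N·mm = 79.309 J

79.3 J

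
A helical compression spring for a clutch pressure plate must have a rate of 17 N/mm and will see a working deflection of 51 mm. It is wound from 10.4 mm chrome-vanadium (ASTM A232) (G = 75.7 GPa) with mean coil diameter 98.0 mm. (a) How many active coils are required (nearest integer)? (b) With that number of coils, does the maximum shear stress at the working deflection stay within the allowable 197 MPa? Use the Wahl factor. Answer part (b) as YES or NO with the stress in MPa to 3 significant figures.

(a) 7 coils; (b) NO, τ_max = 219 MPa

N_a = Gd⁴/(8D³k) = (75.7×10³)(10.4⁴)/(8·98.0³·17) = 6.919 → N_a = 7
Actual rate k = Gd⁴/(8D³·7) = 16.802 N/mm
Working load F = kδ = 16.802·51 = 856.91 N
C = 98.0/10.4 = 9.4231; K_W = (4C−1)/(4C−4)+0.615/C = 1.1543
τ_max = K_W·8FD/(πd³) = 1.1543·190.11 = 219.44 MPa
τ_max > 197 MPa → exceeds allowable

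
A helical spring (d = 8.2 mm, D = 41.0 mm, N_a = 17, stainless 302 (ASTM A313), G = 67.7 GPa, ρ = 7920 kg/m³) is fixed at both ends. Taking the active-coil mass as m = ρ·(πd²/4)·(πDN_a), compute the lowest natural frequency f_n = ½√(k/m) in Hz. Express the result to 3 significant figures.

94.4 Hz

k = Gd⁴/(8D³N_a) = (67.7×10³)(8.2⁴)/(8·41.0³·17) = 32.655 N/mm = 32655 N/m
Wire length L = πDN_a = π·41.0·17 = 2189.7 mm
m = ρ·(πd²/4)·L = 7920 × 52.81×10⁻⁶ m² × 2.1897 m = 0.91585 kg
f_n = ½√(k/m) = 0.5·√(32655/0.91585) = 0.5·√(35656) = 94.413 Hz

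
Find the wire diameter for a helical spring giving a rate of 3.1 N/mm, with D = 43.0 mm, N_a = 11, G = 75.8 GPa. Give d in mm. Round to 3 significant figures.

4.11 mm

d = (8D³N_a·k / G)^(1/4) = (8·43.0³·11·3.1 / (75.8×10³))^0.25
  = (286.14)^0.25 = 4.1129 mm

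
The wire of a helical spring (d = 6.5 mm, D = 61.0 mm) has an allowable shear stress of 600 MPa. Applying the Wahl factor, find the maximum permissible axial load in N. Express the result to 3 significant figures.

918 N

C = D/d = 61.0/6.5 = 9.3846
K_W = (4C−1)/(4C−4) + 0.615/C = 36.538/33.538 + 0.0655 = 1.1550
τ_max = K·8FD/(πd³) → F_max = τ_allow·πd³/(8DK)
F_max = 600·π·6.5³/(8·61.0·1.1550) = 5.1766e+05/563.63 = 918.43 N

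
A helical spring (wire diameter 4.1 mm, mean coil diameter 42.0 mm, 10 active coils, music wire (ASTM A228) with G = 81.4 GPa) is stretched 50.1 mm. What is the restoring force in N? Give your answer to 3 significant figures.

194 N

k = Gd⁴/(8D³N_a) = (81.4×10³)(4.1⁴)/(8·42.0³·10) = 3.8808 N/mm
F = k·δ = 3.8808 × 50.1 = 194.43 N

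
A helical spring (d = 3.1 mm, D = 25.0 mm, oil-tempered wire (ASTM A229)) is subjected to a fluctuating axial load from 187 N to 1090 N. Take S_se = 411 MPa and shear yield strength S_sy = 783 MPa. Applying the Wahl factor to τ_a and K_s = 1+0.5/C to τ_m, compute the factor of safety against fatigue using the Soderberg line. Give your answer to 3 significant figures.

C = D/d = 25.0/3.1 = 8.0645; K_W = (4C−1)/(4C−4)+0.615/C = 1.1824; K_s = 1+0.5/C = 1.0620
F_a = (F_max−F_min)/2 = 451.5 N; F_m = (F_max+F_min)/2 = 638.5 N
τ_a = K_W·8F_aD/(πd³) = 1.1824 × 964.83 = 1140.8 MPa
τ_m = K_s·8F_mD/(πd³) = 1.0620 × 1364.4 = 1449 MPa
Soderberg: 1/n_f = τ_a/S_se + τ_m/S_sy = 1140.8/411 + 1449/783 = 2.77578 + 1.85063 = 4.6264
n_f = 1/4.6264 = 0.2162

0.216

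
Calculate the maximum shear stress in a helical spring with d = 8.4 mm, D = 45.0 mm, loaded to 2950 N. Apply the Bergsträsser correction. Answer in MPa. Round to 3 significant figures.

725 MPa

Spring index C = D/d = 45.0/8.4 = 5.3571
K_B = (4C+2)/(4C−3) = 23.429/18.429 = 1.2713
τ₀ = 8FD/(πd³) = 8·2950·45.0/(π·8.4³) = 1.062e+06/1862 = 570.34 MPa
τ_max = K·τ₀ = 1.2713 × 570.34 = 725.09 MPa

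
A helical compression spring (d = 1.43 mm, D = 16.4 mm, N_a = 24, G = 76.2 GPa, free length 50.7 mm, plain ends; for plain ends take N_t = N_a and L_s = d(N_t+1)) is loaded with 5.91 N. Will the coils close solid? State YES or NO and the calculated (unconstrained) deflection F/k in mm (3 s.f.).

k = Gd⁴/(8D³N_a) = (76.2×10³)(1.43⁴)/(8·16.4³·24) = 0.37624 N/mm
N_t = 24; L_s = 1.43·25 = 35.75 mm; δ_solid = L₀ − L_s = 50.7 − 35.75 = 14.95 mm
δ = F/k = 5.91/0.37624 = 15.708 mm
δ ≥ δ_solid → spring goes solid

YES, δ = 15.7 mm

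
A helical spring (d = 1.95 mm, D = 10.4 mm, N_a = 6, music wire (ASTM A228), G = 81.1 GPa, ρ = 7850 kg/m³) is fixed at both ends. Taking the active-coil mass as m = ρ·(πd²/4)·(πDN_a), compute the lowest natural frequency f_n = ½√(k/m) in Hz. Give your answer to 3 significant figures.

1090 Hz

k = Gd⁴/(8D³N_a) = (81.1×10³)(1.95⁴)/(8·10.4³·6) = 21.718 N/mm = 21718 N/m
Wire length L = πDN_a = π·10.4·6 = 196.04 mm
m = ρ·(πd²/4)·L = 7850 × 2.9865×10⁻⁶ m² × 0.19604 m = 0.0045958 kg
f_n = ½√(k/m) = 0.5·√(21718/0.0045958) = 0.5·√(4.7256e+06) = 1086.9 Hz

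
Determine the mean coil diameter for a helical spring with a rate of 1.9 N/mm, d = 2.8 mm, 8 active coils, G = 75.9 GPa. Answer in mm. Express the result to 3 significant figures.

33.7 mm

D = (Gd⁴/(8N_a·k))^(1/3) = (75.9×10³·2.8⁴/(8·8·1.9))^(1/3)
  = (38365.5)^(1/3) = 33.7272 mm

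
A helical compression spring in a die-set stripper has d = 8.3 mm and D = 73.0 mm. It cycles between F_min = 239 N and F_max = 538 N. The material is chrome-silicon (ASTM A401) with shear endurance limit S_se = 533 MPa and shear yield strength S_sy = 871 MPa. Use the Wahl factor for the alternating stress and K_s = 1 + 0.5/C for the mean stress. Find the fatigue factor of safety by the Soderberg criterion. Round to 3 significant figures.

C = D/d = 73.0/8.3 = 8.7952; K_W = (4C−1)/(4C−4)+0.615/C = 1.1661; K_s = 1+0.5/C = 1.0568
F_a = (F_max−F_min)/2 = 149.5 N; F_m = (F_max+F_min)/2 = 388.5 N
τ_a = K_W·8F_aD/(πd³) = 1.1661 × 48.604 = 56.679 MPa
τ_m = K_s·8F_mD/(πd³) = 1.0568 × 126.3 = 133.49 MPa
Soderberg: 1/n_f = τ_a/S_se + τ_m/S_sy = 56.679/533 + 133.49/871 = 0.10634 + 0.15325 = 0.25959
n_f = 1/0.25959 = 3.852

3.85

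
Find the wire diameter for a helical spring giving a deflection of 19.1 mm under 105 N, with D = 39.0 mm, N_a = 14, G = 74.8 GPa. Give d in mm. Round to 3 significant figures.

Required rate k = F/δ = 105/19.1 = 5.4974 N/mm
d = (8D³N_a·k / G)^(1/4) = (8·39.0³·14·5.4974 / (74.8×10³))^0.25
  = (488.28)^0.25 = 4.7007 mm

4.70 mm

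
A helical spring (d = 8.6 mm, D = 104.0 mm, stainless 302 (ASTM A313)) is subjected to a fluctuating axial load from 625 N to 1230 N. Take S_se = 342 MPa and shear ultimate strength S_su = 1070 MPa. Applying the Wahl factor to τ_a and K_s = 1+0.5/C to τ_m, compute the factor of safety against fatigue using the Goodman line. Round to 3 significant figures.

1.27

C = D/d = 104.0/8.6 = 12.0930; K_W = (4C−1)/(4C−4)+0.615/C = 1.1185; K_s = 1+0.5/C = 1.0413
F_a = (F_max−F_min)/2 = 302.5 N; F_m = (F_max+F_min)/2 = 927.5 N
τ_a = K_W·8F_aD/(πd³) = 1.1185 × 125.95 = 140.87 MPa
τ_m = K_s·8F_mD/(πd³) = 1.0413 × 386.18 = 402.15 MPa
Goodman: 1/n_f = τ_a/S_se + τ_m/S_su = 140.87/342 + 402.15/1070 = 0.41191 + 0.37584 = 0.78775
n_f = 1/0.78775 = 1.269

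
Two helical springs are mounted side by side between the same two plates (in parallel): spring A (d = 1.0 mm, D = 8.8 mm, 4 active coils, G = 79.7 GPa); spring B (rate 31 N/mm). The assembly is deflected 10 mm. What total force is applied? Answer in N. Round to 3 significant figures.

347 N

k_A = Gd⁴/(8D³N_a) = (79.7×10³)(1.0⁴)/(8·8.8³·4) = 3.6548 N/mm
Parallel: k_eq = 3.6548 + 31 = 34.655 N/mm
F = k_eq·δ = 34.655·10 = 346.55 N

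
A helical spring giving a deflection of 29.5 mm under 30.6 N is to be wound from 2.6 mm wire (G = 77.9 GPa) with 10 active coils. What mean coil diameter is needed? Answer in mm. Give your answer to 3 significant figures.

Required rate k = F/δ = 30.6/29.5 = 1.0373 N/mm
D = (Gd⁴/(8N_a·k))^(1/3) = (77.9×10³·2.6⁴/(8·10·1.0373))^(1/3)
  = (42898.4)^(1/3) = 35.0064 mm

35.0 mm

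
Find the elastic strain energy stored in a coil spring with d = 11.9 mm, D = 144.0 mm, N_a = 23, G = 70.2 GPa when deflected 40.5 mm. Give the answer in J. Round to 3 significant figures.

k = Gd⁴/(8D³N_a) = (70.2×10³)(11.9⁴)/(8·144.0³·23) = 2.5622 N/mm
U = ½kδ² = 0.5 × 2.5622 × 40.5² = 2101.4 N·mm = 2.1014 J

2.10 J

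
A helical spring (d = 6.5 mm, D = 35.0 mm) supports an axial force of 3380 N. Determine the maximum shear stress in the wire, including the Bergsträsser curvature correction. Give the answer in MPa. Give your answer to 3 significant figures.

1390 MPa

Spring index C = D/d = 35.0/6.5 = 5.3846
K_B = (4C+2)/(4C−3) = 23.538/18.538 = 1.2697
τ₀ = 8FD/(πd³) = 8·3380·35.0/(π·6.5³) = 946400/862.76 = 1096.9 MPa
τ_max = K·τ₀ = 1.2697 × 1096.9 = 1392.8 MPa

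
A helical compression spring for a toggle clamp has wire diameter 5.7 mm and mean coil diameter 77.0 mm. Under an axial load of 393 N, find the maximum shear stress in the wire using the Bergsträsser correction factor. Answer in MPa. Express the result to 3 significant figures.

Spring index C = D/d = 77.0/5.7 = 13.5088
K_B = (4C+2)/(4C−3) = 56.035/51.035 = 1.0980
τ₀ = 8FD/(πd³) = 8·393·77.0/(π·5.7³) = 242088/581.8 = 416.1 MPa
τ_max = K·τ₀ = 1.0980 × 416.1 = 456.87 MPa

457 MPa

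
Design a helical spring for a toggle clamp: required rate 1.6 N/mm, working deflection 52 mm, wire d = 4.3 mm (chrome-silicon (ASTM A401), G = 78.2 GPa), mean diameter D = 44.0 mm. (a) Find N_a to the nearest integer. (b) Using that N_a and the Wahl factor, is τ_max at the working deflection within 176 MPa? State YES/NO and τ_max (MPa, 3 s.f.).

N_a = Gd⁴/(8D³k) = (78.2×10³)(4.3⁴)/(8·44.0³·1.6) = 24.52 → N_a = 25
Actual rate k = Gd⁴/(8D³·25) = 1.5693 N/mm
Working load F = kδ = 1.5693·52 = 81.601 N
C = 44.0/4.3 = 10.2326; K_W = (4C−1)/(4C−4)+0.615/C = 1.1413
τ_max = K_W·8FD/(πd³) = 1.1413·115 = 131.25 MPa
τ_max ≤ 176 MPa → acceptable

(a) 25 coils; (b) YES, τ_max = 131 MPa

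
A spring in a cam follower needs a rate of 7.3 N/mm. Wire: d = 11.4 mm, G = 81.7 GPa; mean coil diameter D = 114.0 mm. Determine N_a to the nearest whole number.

16

N_a = Gd⁴/(8D³k) = (81.7×10³ × 11.4⁴)/(8 × 114.0³ × 7.3)
    = 1.37988e+09 / 8.65222e+07 = 15.95 → 16 coils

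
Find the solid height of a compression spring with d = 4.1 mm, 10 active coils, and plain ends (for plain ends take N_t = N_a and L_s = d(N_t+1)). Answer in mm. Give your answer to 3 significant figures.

plain ends: N_t = N_a = 10
L_s = d·(N_t+1) = 4.1 × 11 = 45.1 mm

45.1 mm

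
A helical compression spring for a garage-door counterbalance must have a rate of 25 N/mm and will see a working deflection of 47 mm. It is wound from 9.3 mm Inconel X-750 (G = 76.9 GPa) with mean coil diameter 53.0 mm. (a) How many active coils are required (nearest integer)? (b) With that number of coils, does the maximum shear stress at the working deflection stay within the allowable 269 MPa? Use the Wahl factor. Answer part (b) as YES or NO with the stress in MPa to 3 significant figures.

(a) 19 coils; (b) YES, τ_max = 254 MPa

N_a = Gd⁴/(8D³k) = (76.9×10³)(9.3⁴)/(8·53.0³·25) = 19.32 → N_a = 19
Actual rate k = Gd⁴/(8D³·19) = 25.421 N/mm
Working load F = kδ = 25.421·47 = 1194.8 N
C = 53.0/9.3 = 5.6989; K_W = (4C−1)/(4C−4)+0.615/C = 1.2675
τ_max = K_W·8FD/(πd³) = 1.2675·200.47 = 254.1 MPa
τ_max ≤ 269 MPa → acceptable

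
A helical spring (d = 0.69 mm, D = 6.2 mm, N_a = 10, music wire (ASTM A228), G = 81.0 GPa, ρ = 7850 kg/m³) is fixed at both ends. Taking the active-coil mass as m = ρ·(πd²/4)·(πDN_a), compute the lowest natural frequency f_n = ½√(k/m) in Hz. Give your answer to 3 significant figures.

649 Hz

k = Gd⁴/(8D³N_a) = (81.0×10³)(0.69⁴)/(8·6.2³·10) = 0.96298 N/mm = 962.98 N/m
Wire length L = πDN_a = π·6.2·10 = 194.78 mm
m = ρ·(πd²/4)·L = 7850 × 0.37393×10⁻⁶ m² × 0.19478 m = 0.00057174 kg
f_n = ½√(k/m) = 0.5·√(962.98/0.00057174) = 0.5·√(1.6843e+06) = 648.9 Hz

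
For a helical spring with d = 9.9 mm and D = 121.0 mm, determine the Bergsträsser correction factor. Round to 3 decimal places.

C = D/d = 121.0/9.9 = 12.2222
K_B = (4C+2)/(4C−3) = 50.889/45.889 = 1.1090

1.109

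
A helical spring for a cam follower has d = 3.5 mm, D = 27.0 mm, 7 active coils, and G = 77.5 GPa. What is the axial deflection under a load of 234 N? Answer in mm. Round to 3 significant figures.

22.2 mm

k = Gd⁴/(8D³N_a) = (77.5×10³)(3.5⁴)/(8·27.0³·7) = 10.551 N/mm
δ = F/k = 234 / 10.551 = 22.178 mm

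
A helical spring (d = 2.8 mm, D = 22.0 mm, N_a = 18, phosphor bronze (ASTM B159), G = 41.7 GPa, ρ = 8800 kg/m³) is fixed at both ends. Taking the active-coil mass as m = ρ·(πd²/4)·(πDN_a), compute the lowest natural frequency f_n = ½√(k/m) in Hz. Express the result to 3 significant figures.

78.7 Hz

k = Gd⁴/(8D³N_a) = (41.7×10³)(2.8⁴)/(8·22.0³·18) = 1.6716 N/mm = 1671.6 N/m
Wire length L = πDN_a = π·22.0·18 = 1244.1 mm
m = ρ·(πd²/4)·L = 8800 × 6.1575×10⁻⁶ m² × 1.2441 m = 0.067411 kg
f_n = ½√(k/m) = 0.5·√(1671.6/0.067411) = 0.5·√(24797) = 78.736 Hz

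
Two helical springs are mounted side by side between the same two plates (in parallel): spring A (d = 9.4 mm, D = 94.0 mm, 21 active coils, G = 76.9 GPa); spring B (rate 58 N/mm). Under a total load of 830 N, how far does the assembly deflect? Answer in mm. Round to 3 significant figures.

13.3 mm

k_A = Gd⁴/(8D³N_a) = (76.9×10³)(9.4⁴)/(8·94.0³·21) = 4.3027 N/mm
Parallel: k_eq = 4.3027 + 58 = 62.303 N/mm
δ = F/k_eq = 830/62.303 = 13.322 mm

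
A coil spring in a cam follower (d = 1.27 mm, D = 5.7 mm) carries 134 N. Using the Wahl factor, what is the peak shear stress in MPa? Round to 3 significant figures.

1280 MPa

Spring index C = D/d = 5.7/1.27 = 4.4882
K_W = (4C−1)/(4C−4) + 0.615/C = 16.953/13.953 + 0.1370 = 1.3520
τ₀ = 8FD/(πd³) = 8·134·5.7/(π·1.27³) = 6110.4/6.4352 = 949.53 MPa
τ_max = K·τ₀ = 1.3520 × 949.53 = 1283.8 MPa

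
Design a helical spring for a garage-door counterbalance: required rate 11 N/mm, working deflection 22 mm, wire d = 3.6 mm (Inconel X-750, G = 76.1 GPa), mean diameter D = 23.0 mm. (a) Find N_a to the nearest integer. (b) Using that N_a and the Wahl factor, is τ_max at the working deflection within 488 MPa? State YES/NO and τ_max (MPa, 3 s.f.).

N_a = Gd⁴/(8D³k) = (76.1×10³)(3.6⁴)/(8·23.0³·11) = 11.94 → N_a = 12
Actual rate k = Gd⁴/(8D³·12) = 10.943 N/mm
Working load F = kδ = 10.943·22 = 240.75 N
C = 23.0/3.6 = 6.3889; K_W = (4C−1)/(4C−4)+0.615/C = 1.2354
τ_max = K_W·8FD/(πd³) = 1.2354·302.22 = 373.37 MPa
τ_max ≤ 488 MPa → acceptable

(a) 12 coils; (b) YES, τ_max = 373 MPa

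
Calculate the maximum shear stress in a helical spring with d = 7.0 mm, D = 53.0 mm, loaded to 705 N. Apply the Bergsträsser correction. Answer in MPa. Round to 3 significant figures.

328 MPa

Spring index C = D/d = 53.0/7.0 = 7.5714
K_B = (4C+2)/(4C−3) = 32.286/27.286 = 1.1832
τ₀ = 8FD/(πd³) = 8·705·53.0/(π·7.0³) = 298920/1077.6 = 277.4 MPa
τ_max = K·τ₀ = 1.1832 × 277.4 = 328.24 MPa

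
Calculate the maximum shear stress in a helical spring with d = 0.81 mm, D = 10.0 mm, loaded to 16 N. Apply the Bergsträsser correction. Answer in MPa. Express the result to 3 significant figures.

Spring index C = D/d = 10.0/0.81 = 12.3457
K_B = (4C+2)/(4C−3) = 51.383/46.383 = 1.1078
τ₀ = 8FD/(πd³) = 8·16·10.0/(π·0.81³) = 1280/1.6696 = 766.66 MPa
τ_max = K·τ₀ = 1.1078 × 766.66 = 849.31 MPa

849 MPa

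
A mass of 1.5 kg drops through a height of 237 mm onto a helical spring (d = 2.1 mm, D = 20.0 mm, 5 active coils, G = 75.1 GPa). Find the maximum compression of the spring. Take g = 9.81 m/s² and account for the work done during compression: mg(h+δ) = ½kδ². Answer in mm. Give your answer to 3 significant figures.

42.4 mm

k = Gd⁴/(8D³N_a) = (75.1×10³)(2.1⁴)/(8·20.0³·5) = 4.5642 N/mm
W = mg = 1.5 × 9.81 = 14.715 N
½kδ² − Wδ − Wh = 0 → δ = (W + √(W² + 2kWh))/k
δ = (14.715 + √(216.53 + 31835.1))/4.5642 = (14.715 + 179.03)/4.5642 = 42.449 mm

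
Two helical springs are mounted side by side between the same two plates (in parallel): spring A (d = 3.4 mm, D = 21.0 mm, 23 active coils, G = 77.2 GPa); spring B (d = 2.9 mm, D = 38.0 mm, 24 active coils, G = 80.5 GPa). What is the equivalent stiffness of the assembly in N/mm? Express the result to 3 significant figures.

k_A = Gd⁴/(8D³N_a) = (77.2×10³)(3.4⁴)/(8·21.0³·23) = 6.0542 N/mm
k_B = Gd⁴/(8D³N_a) = (80.5×10³)(2.9⁴)/(8·38.0³·24) = 0.54043 N/mm
Parallel: k_eq = 6.0542 + 0.54043 = 6.5946 N/mm

6.59 N/mm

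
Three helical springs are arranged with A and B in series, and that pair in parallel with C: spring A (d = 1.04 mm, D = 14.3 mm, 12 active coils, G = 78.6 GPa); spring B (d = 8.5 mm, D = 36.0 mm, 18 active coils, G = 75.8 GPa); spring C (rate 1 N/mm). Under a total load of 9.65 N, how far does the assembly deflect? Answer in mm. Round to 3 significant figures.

7.28 mm

k_A = Gd⁴/(8D³N_a) = (78.6×10³)(1.04⁴)/(8·14.3³·12) = 0.32755 N/mm
k_B = Gd⁴/(8D³N_a) = (75.8×10³)(8.5⁴)/(8·36.0³·18) = 58.895 N/mm
Springs A,B series: k_AB = 1/(1/0.32755+1/58.895) = 0.32574 N/mm; parallel with C: k_eq = 0.32574+1 = 1.3257 N/mm
δ = F/k_eq = 9.65/1.3257 = 7.279 mm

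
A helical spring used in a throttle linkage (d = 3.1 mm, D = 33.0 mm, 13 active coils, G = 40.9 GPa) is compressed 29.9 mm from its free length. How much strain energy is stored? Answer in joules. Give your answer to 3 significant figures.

0.452 J

k = Gd⁴/(8D³N_a) = (40.9×10³)(3.1⁴)/(8·33.0³·13) = 1.0106 N/mm
U = ½kδ² = 0.5 × 1.0106 × 29.9² = 451.76 N·mm = 0.45176 J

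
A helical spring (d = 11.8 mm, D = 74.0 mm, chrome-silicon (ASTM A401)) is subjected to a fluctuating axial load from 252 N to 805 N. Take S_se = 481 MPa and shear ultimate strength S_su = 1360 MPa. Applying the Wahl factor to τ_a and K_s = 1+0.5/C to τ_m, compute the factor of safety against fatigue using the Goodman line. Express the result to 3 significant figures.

C = D/d = 74.0/11.8 = 6.2712; K_W = (4C−1)/(4C−4)+0.615/C = 1.2404; K_s = 1+0.5/C = 1.0797
F_a = (F_max−F_min)/2 = 276.5 N; F_m = (F_max+F_min)/2 = 528.5 N
τ_a = K_W·8F_aD/(πd³) = 1.2404 × 31.712 = 39.334 MPa
τ_m = K_s·8F_mD/(πd³) = 1.0797 × 60.614 = 65.446 MPa
Goodman: 1/n_f = τ_a/S_se + τ_m/S_su = 39.334/481 + 65.446/1360 = 0.08177 + 0.04812 = 0.1299
n_f = 1/0.1299 = 7.698

7.70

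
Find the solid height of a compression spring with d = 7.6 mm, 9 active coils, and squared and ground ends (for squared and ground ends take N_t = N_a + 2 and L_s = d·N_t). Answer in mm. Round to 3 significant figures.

83.6 mm

squared and ground ends: N_t = N_a + 2 = 9 + 2 = 11
L_s = d·N_t = 7.6 × 11 = 83.6 mm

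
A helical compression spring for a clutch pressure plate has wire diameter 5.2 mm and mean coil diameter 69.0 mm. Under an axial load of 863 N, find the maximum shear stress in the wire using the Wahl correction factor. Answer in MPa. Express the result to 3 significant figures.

1190 MPa

Spring index C = D/d = 69.0/5.2 = 13.2692
K_W = (4C−1)/(4C−4) + 0.615/C = 52.077/49.077 + 0.0463 = 1.1075
τ₀ = 8FD/(πd³) = 8·863·69.0/(π·5.2³) = 476376/441.73 = 1078.4 MPa
τ_max = K·τ₀ = 1.1075 × 1078.4 = 1194.3 MPa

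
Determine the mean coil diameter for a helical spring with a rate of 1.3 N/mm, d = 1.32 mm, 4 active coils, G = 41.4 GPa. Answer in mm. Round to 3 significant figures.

14.5 mm

D = (Gd⁴/(8N_a·k))^(1/3) = (41.4×10³·1.32⁴/(8·4·1.3))^(1/3)
  = (3021.36)^(1/3) = 14.4566 mm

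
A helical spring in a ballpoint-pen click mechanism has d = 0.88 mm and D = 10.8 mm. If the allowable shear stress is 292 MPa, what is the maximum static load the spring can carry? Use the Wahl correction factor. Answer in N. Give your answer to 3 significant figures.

C = D/d = 10.8/0.88 = 12.2727
K_W = (4C−1)/(4C−4) + 0.615/C = 48.091/45.091 + 0.0501 = 1.1166
τ_max = K·8FD/(πd³) → F_max = τ_allow·πd³/(8DK)
F_max = 292·π·0.88³/(8·10.8·1.1166) = 625.14/96.478 = 6.4797 N

6.48 N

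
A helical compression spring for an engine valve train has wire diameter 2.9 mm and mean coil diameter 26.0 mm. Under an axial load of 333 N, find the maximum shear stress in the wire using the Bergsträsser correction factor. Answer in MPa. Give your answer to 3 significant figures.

1040 MPa

Spring index C = D/d = 26.0/2.9 = 8.9655
K_B = (4C+2)/(4C−3) = 37.862/32.862 = 1.1522
τ₀ = 8FD/(πd³) = 8·333·26.0/(π·2.9³) = 69264/76.62 = 903.99 MPa
τ_max = K·τ₀ = 1.1522 × 903.99 = 1041.5 MPa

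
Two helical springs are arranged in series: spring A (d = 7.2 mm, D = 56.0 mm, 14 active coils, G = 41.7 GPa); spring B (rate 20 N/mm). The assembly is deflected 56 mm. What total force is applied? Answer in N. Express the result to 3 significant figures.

248 N

k_A = Gd⁴/(8D³N_a) = (41.7×10³)(7.2⁴)/(8·56.0³·14) = 5.6975 N/mm
Series: 1/k_eq = 1/5.6975 + 1/20 = 0.22552; k_eq = 4.4343 N/mm
F = k_eq·δ = 4.4343·56 = 248.32 N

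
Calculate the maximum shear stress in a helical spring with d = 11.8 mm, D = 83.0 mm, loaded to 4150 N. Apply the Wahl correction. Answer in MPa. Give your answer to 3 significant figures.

Spring index C = D/d = 83.0/11.8 = 7.0339
K_W = (4C−1)/(4C−4) + 0.615/C = 27.136/24.136 + 0.0874 = 1.2117
τ₀ = 8FD/(πd³) = 8·4150·83.0/(π·11.8³) = 2.7556e+06/5161.7 = 533.85 MPa
τ_max = K·τ₀ = 1.2117 × 533.85 = 646.88 MPa

647 MPa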